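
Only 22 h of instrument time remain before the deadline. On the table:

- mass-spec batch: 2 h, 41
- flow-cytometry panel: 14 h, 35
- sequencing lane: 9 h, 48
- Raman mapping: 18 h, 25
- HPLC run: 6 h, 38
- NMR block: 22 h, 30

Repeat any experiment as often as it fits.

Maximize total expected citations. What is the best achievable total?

451

The ratio ordering already packs tightly: 11×mass-spec batch, 22 h, 451.
That's the maximum — no swap from here does better than 451.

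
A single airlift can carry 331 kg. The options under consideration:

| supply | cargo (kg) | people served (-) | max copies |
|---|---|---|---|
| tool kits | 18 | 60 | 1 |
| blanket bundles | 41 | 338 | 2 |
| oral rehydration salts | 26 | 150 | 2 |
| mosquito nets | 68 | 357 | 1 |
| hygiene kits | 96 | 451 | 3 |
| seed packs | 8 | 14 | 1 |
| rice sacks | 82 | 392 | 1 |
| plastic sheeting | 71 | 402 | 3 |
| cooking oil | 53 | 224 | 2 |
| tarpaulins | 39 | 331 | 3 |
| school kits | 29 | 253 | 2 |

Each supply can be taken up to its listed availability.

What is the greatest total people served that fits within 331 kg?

2577

Density check — school kits 8.72, tarpaulins 8.49, blanket bundles 8.24, oral rehydration salts 5.77 are the best per kg.
Taking the top-ratio supplies first gives tool kits + 2×blanket bundles + 2×oral rehydration salts + 3×tarpaulins + 2×school kits for 2535 (327 kg).
Replace tool kits and 2×oral rehydration salts with plastic sheeting: the trade gains 42 net, giving 2577 at 328 kg.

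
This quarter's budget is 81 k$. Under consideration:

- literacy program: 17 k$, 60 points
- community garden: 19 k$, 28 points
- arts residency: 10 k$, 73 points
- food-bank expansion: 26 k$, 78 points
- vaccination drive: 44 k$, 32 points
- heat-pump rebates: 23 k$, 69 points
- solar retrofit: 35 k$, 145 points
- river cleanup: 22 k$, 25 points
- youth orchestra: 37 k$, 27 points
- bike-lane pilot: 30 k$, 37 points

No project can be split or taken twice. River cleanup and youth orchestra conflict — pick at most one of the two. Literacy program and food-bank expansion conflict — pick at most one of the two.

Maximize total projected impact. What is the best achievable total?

Literacy program + community garden + arts residency + solar retrofit uses 81 of the 81 k$ and totals 306.

306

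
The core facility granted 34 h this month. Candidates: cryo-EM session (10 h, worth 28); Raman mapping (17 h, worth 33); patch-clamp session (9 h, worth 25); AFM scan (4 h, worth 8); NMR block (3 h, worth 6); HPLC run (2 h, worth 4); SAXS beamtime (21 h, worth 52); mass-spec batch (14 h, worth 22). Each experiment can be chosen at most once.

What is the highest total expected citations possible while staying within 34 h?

Greedy by ratio would take cryo-EM session + patch-clamp session + AFM scan + NMR block + HPLC run: 28 h used, total 71.
Dropping patch-clamp session and AFM scan and HPLC run frees 15 h; slotting in SAXS beamtime (21 h) lifts the total to 86 at 34 h.
Next best is patch-clamp session + AFM scan + SAXS beamtime at 85 (34 h) — short by 1.

86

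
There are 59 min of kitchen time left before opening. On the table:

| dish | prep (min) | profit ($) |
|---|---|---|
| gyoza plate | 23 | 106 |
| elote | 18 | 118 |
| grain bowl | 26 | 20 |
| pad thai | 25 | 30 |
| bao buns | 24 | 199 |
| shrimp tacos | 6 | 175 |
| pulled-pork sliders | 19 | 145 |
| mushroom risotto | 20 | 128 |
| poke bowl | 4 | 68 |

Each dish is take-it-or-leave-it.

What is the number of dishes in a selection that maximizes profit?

4

Best achievable profit is 587.
bao buns + shrimp tacos + pulled-pork sliders + poke bowl hits 587 at 53 min.
Any selection reaching 587 contains exactly 4 dishes.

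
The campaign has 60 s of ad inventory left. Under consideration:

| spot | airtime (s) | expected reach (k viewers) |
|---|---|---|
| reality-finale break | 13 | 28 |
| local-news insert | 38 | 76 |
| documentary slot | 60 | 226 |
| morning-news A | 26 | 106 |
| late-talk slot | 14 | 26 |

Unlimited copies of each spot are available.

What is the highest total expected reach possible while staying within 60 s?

226

The ratio heuristic lands on 2×morning-news A (212) but leaves 8 s idle.
Replace 2×morning-news A with documentary slot: the trade gains 14 net, giving 226 at 60 s.
Nothing else within 60 s beats 226.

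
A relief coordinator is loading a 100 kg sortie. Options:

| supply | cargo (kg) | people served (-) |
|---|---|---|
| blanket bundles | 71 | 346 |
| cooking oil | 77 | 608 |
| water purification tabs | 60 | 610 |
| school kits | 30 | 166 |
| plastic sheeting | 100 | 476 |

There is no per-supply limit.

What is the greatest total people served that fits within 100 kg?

By people served per kg: water purification tabs 10.17, cooking oil 7.90, school kits 5.53, blanket bundles 4.87 lead.
Taking water purification tabs + school kits: 90 kg used, 776 in people served.
That's the maximum — no swap from here does better than 776.

776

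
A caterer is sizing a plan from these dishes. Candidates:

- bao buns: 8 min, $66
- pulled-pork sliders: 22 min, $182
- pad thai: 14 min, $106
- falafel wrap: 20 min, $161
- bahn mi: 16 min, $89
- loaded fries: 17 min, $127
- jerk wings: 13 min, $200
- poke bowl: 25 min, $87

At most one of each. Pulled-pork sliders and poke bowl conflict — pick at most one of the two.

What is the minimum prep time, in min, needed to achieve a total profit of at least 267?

27

Look for the lowest-prep combination reaching 267.
pad thai + jerk wings reaches 306 using 27 min.
Below 27 min the best achievable stays under 267.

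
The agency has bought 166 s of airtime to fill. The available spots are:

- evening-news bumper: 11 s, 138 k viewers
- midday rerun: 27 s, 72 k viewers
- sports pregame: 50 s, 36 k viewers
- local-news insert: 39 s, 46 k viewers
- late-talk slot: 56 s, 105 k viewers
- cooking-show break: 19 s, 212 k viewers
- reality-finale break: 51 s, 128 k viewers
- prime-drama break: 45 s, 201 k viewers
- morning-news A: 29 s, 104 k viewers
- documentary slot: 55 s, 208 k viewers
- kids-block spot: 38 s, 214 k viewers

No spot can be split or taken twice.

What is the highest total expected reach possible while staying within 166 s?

893

A density-first pass picks evening-news bumper + cooking-show break + prime-drama break + morning-news A + kids-block spot — 869 at 142 s.
Dropping morning-news A frees 29 s; slotting in reality-finale break (51 s) lifts the total to 893 at 164 s.
The spare 2 s is too small for any remaining spot, and no exchange beats 893.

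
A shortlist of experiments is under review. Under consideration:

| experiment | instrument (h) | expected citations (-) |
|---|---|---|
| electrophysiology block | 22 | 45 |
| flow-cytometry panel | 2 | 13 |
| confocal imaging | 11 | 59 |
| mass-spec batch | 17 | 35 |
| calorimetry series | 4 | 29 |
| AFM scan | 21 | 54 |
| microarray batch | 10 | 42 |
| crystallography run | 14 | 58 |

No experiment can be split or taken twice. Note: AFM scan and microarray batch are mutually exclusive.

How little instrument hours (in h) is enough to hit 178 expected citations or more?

39

Minimise h subject to total expected citations ≥ 178.
confocal imaging + calorimetry series + microarray batch + crystallography run reaches 188 using 39 h.
No combination under 39 h hits 178.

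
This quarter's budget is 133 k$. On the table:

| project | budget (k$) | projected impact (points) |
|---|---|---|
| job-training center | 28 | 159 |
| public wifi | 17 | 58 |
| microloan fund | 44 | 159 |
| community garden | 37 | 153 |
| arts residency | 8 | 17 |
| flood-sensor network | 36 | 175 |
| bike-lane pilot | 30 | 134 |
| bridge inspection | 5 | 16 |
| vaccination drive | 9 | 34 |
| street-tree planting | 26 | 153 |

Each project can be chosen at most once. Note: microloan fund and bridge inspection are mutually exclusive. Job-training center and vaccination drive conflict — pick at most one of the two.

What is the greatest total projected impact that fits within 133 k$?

656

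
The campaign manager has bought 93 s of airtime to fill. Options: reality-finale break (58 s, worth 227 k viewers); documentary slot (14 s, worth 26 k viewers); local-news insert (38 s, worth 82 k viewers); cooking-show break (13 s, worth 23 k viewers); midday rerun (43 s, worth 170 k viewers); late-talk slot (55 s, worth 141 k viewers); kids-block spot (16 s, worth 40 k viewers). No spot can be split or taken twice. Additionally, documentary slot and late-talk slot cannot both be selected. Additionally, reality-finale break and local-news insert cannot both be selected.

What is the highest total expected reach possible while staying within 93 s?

293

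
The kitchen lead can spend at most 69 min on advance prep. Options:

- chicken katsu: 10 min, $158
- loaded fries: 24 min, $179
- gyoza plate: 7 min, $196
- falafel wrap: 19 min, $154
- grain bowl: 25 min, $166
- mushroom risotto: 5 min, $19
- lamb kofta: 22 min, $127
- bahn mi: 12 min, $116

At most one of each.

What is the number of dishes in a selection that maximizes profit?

Optimal total is 706.
chicken katsu + loaded fries + gyoza plate + falafel wrap + mushroom risotto hits 706 at 65 min.
Every optimal selection uses 5 dishes.

5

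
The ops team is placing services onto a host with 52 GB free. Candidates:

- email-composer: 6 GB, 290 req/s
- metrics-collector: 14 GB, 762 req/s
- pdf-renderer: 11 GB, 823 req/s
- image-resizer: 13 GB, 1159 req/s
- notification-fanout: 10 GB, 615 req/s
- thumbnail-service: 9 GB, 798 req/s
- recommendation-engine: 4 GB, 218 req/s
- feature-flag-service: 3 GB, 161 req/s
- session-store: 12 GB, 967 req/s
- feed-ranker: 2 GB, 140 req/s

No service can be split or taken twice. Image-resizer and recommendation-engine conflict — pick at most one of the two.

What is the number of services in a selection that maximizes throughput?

6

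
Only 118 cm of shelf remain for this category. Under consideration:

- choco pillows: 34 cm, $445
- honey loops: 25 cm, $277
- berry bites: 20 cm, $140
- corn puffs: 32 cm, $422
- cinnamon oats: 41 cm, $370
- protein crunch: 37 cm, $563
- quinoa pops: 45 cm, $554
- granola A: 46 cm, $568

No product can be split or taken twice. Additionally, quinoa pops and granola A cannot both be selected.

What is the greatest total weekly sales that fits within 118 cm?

1576

Density check — protein crunch 15.22, corn puffs 13.19, choco pillows 13.09, granola A 12.35 are the best per cm.
The ratio heuristic lands on choco pillows + corn puffs + protein crunch (1430) but leaves 15 cm idle.
Dropping corn puffs frees 32 cm; slotting in granola A (46 cm) lifts the total to 1576 at 117 cm.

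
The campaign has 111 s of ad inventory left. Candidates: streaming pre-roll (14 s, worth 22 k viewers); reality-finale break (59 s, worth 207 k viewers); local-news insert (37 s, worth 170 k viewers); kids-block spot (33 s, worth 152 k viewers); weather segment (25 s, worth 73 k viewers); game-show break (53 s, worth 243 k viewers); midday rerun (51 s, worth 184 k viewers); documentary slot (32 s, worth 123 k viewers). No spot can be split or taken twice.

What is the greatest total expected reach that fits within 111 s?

468

Taking the top-ratio spots first gives local-news insert + kids-block spot + documentary slot for 445 (102 s).
Dropping local-news insert and documentary slot frees 69 s; slotting in weather segment + game-show break (78 s) lifts the total to 468 at 111 s.
The closest alternative, local-news insert + kids-block spot + documentary slot, reaches only 445.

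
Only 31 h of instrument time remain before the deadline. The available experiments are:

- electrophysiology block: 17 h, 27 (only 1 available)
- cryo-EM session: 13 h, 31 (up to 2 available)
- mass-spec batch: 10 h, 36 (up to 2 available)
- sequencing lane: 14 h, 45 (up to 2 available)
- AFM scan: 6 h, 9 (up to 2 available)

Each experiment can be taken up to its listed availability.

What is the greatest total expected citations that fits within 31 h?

90

By expected citations per h: mass-spec batch 3.60, sequencing lane 3.21, cryo-EM session 2.38, electrophysiology block 1.59 lead.
Filling by ratio: 2×mass-spec batch + AFM scan for 81, with 5 h left unused.
The 10 h tied up in mass-spec batch is better spent on sequencing lane — total rises to 90 (30 h).
Nothing else within 31 h beats 90.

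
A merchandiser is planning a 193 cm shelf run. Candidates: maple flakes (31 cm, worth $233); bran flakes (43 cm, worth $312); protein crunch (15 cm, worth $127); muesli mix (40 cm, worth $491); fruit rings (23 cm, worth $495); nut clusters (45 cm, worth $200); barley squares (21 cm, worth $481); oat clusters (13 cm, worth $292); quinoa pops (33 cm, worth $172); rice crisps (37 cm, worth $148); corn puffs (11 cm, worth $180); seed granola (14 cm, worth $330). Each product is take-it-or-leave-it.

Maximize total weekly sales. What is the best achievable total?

Density check — seed granola 23.57, barley squares 22.90, oat clusters 22.46 are the best per cm.
The ratio heuristic lands on maple flakes + protein crunch + muesli mix + fruit rings + barley squares + oat clusters + corn puffs + seed granola (2629) but leaves 25 cm idle.
Replace maple flakes with bran flakes: the trade gains 79 net, giving 2708 at 180 cm.
An exhaustive check of the 4096 subsets confirms 2708.

2708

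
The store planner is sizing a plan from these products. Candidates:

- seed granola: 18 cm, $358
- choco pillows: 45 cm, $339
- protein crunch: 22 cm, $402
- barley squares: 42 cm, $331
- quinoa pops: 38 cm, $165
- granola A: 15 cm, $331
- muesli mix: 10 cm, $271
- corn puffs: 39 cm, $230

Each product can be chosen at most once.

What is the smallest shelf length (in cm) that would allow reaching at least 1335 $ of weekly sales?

65

Need the lightest bundle worth ≥ 1335.
Taking seed granola + protein crunch + granola A + muesli mix gives 1362 (≥ 1335) for 65 cm.
Below 65 cm the best achievable stays under 1335.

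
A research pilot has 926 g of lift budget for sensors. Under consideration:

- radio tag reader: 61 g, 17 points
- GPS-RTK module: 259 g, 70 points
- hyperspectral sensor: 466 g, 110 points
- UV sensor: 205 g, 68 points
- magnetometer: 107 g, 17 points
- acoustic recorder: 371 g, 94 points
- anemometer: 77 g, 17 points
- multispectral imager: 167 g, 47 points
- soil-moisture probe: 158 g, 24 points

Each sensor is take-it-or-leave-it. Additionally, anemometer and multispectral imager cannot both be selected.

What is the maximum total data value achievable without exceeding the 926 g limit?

249

Radio tag reader + GPS-RTK module + UV sensor + acoustic recorder uses 896 of the 926 g and totals 249.
The spare 30 g is too small for any remaining sensor, and no feasible exchange beats 249.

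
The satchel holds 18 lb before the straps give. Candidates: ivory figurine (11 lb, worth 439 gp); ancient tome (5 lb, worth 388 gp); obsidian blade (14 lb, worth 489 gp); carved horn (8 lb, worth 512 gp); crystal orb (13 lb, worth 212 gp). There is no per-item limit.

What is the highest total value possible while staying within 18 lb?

1288

Greedy by ratio would take 3×ancient tome: 15 lb used, total 1164.
The 5 lb tied up in ancient tome is better spent on carved horn — total rises to 1288 (18 lb).
Every other selection either busts 18 lb or fails to beat 1288.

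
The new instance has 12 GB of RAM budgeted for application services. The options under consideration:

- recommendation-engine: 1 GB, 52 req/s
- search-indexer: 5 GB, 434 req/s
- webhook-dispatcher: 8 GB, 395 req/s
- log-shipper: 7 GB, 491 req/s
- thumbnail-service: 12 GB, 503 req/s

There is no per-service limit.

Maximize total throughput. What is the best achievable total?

972

The ratio ordering already packs tightly: 2×recommendation-engine + 2×search-indexer, 12 GB, 972.
No other feasible combination exceeds 972.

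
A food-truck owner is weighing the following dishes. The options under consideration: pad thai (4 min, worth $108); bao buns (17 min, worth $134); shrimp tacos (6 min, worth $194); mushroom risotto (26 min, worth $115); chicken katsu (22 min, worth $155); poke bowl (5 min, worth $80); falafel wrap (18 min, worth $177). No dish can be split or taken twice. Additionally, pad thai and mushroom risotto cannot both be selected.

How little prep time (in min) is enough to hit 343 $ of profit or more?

15

Minimise min subject to total profit ≥ 343.
pad thai + shrimp tacos + poke bowl: 382 profit at 15 min.
No combination under 15 min hits 343.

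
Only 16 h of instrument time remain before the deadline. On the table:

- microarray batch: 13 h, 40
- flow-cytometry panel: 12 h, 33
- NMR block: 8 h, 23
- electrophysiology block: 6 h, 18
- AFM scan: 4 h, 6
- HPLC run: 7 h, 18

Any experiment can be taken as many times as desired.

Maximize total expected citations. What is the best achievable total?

By expected citations per h: microarray batch 3.08, electrophysiology block 3.00, NMR block 2.88, flow-cytometry panel 2.75 lead.
Taking the top-ratio experiments first gives microarray batch for 40 (13 h).
Dropping microarray batch frees 13 h; slotting in 2×NMR block (16 h) lifts the total to 46 at 16 h.
Every other selection either busts 16 h or fails to beat 46.

46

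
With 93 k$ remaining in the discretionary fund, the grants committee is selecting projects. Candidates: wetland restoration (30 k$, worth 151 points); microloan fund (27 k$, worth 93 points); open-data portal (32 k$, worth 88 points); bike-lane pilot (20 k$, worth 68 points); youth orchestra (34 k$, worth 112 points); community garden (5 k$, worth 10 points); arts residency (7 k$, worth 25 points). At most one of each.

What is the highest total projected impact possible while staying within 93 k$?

The ratio heuristic lands on wetland restoration + microloan fund + bike-lane pilot + community garden + arts residency (347) but leaves 4 k$ idle.
The 32 k$ tied up in bike-lane pilot and community garden and arts residency is better spent on youth orchestra — total rises to 356 (91 k$).
The spare 2 k$ is too small for any remaining project, and no exchange beats 356.

356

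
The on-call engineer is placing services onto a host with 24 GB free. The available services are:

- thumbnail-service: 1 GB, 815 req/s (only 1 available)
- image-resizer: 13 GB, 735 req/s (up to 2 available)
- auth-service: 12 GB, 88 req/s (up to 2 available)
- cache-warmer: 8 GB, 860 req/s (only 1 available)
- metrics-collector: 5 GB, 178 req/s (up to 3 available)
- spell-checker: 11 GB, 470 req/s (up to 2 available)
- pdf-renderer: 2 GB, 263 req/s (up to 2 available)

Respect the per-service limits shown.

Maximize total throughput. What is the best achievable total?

2673

A density-first pass picks thumbnail-service + cache-warmer + spell-checker + 2×pdf-renderer — 2671 at 24 GB.
The 13 GB tied up in spell-checker and pdf-renderer is better spent on image-resizer — total rises to 2673 (24 GB).
Nothing else within 24 GB beats 2673.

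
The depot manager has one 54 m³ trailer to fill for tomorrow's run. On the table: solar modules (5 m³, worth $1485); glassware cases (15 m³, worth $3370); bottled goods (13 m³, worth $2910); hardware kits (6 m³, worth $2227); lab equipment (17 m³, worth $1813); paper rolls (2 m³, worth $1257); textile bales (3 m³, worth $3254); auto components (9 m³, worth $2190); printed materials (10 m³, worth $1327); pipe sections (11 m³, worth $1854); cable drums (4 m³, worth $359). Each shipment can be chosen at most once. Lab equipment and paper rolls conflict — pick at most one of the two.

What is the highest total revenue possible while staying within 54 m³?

16693

Solar modules + glassware cases + bottled goods + hardware kits + paper rolls + textile bales + auto components uses 53 of the 54 m³ and totals 16693.
Runner-up solar modules + glassware cases + bottled goods + hardware kits + paper rolls + textile bales + printed materials tops out at 15830.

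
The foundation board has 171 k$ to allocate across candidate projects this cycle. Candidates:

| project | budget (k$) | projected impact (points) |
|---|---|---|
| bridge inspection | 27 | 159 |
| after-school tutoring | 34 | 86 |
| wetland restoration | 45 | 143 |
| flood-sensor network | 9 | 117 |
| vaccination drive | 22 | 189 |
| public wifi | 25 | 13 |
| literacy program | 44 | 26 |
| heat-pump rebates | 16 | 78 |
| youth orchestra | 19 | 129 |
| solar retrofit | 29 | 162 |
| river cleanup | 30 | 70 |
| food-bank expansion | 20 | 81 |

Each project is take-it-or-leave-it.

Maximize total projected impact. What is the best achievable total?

Ranking by ratio (projected impact/k$): flood-sensor network 13.00, vaccination drive 8.59, youth orchestra 6.79.
Taking the top-ratio projects first gives bridge inspection + flood-sensor network + vaccination drive + public wifi + heat-pump rebates + youth orchestra + solar retrofit + food-bank expansion for 928 (167 k$).
Dropping public wifi and heat-pump rebates frees 41 k$; slotting in wetland restoration (45 k$) lifts the total to 980 at 171 k$.
Next best is bridge inspection + wetland restoration + flood-sensor network + vaccination drive + heat-pump rebates + youth orchestra + solar retrofit at 977 (167 k$) — short by 3.

980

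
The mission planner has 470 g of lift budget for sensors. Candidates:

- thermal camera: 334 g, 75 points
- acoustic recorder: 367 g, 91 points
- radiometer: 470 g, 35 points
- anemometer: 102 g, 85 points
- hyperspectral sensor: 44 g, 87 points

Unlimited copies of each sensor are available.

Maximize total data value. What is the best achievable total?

The ratio ordering already packs tightly: 10×hyperspectral sensor, 440 g, 870.

870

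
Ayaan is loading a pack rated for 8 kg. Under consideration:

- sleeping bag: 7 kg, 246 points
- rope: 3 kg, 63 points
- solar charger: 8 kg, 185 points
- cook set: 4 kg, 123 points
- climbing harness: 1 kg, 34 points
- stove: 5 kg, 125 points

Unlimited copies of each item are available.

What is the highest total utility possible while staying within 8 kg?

Density check — sleeping bag 35.14, climbing harness 34.00, cook set 30.75, stove 25.00 are the best per kg.
Taking sleeping bag + climbing harness: 8 kg used, 280 in utility.
That's the maximum — no swap from here does better than 280.

280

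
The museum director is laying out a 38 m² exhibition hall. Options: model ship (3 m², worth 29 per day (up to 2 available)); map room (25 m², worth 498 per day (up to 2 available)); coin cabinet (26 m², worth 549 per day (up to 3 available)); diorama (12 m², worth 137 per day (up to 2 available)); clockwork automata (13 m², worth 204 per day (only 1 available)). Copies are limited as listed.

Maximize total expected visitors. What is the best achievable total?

702

Greedy by ratio would take coin cabinet + diorama: 38 m² used, total 686.
Replace coin cabinet and diorama with map room + clockwork automata: the trade gains 16 net, giving 702 at 38 m².
Every other selection either busts 38 m² or exceeds an availability limit or fails to beat 702.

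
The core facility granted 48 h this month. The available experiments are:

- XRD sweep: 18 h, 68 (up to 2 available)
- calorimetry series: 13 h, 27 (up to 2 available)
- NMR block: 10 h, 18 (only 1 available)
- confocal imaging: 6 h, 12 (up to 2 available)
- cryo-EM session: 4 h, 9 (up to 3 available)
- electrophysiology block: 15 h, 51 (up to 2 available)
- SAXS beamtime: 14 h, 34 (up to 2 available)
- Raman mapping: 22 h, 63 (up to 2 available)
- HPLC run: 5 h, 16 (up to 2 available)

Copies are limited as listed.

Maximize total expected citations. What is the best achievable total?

170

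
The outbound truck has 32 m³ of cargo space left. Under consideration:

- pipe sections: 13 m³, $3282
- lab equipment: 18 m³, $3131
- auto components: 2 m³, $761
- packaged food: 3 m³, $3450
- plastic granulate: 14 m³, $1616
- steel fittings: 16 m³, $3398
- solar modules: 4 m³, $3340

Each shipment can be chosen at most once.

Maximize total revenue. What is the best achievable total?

10949

Filling by ratio: pipe sections + auto components + packaged food + solar modules for 10833, with 10 m³ left unused.
Replace pipe sections with steel fittings: the trade gains 116 net, giving 10949 at 25 m³.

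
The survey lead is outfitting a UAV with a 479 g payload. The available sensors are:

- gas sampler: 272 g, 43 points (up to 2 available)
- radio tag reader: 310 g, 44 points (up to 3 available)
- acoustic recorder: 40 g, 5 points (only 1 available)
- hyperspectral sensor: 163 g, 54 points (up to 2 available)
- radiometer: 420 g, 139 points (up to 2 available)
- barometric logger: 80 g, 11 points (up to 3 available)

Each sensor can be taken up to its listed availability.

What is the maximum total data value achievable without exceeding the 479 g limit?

Taking the top-ratio sensors first gives acoustic recorder + 2×hyperspectral sensor + barometric logger for 124 (446 g).
Dropping 2×hyperspectral sensor and barometric logger frees 406 g; slotting in radiometer (420 g) lifts the total to 144 at 460 g.
The spare 19 g is too small for any remaining sensor, and no exchange beats 144.

144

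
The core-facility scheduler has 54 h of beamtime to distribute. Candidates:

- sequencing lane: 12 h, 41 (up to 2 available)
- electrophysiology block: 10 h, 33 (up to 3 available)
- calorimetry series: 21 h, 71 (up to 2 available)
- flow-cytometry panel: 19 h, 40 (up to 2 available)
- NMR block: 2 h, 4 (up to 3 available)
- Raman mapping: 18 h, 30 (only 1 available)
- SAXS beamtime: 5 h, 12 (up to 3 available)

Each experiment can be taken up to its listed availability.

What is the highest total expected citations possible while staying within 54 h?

183

Greedy by ratio would take 2×sequencing lane + calorimetry series + 2×NMR block + SAXS beamtime: 54 h used, total 173.
Dropping sequencing lane and 2×NMR block and SAXS beamtime frees 21 h; slotting in calorimetry series (21 h) lifts the total to 183 at 54 h.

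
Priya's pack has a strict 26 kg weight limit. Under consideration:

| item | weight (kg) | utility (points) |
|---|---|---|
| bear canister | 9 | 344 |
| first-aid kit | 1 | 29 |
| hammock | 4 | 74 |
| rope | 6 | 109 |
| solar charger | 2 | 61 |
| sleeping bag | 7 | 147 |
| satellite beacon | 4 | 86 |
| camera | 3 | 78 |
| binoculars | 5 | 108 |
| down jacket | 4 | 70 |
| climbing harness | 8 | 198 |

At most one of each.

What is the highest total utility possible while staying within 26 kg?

767

Density check — bear canister 38.22, solar charger 30.50, first-aid kit 29.00 are the best per kg.
Filling by ratio: bear canister + first-aid kit + solar charger + camera + climbing harness for 710, with 3 kg left unused.
Replace first-aid kit with satellite beacon: the trade gains 57 net, giving 767 at 26 kg.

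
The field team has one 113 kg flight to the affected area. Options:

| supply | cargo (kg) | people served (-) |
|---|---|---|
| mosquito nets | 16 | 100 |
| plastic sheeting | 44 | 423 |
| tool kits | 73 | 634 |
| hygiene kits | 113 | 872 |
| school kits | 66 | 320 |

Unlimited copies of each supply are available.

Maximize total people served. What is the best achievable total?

By people served per kg: plastic sheeting 9.61, tool kits 8.68, hygiene kits 7.72 lead.
Mosquito nets + 2×plastic sheeting uses 104 of the 113 kg and totals 946.
No other feasible combination exceeds 946.

946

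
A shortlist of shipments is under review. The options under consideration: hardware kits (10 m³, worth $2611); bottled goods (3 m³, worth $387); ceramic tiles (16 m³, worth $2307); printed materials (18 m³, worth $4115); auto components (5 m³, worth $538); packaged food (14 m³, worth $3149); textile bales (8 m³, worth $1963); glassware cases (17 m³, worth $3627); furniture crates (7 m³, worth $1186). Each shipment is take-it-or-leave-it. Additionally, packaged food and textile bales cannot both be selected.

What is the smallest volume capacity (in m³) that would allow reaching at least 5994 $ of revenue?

26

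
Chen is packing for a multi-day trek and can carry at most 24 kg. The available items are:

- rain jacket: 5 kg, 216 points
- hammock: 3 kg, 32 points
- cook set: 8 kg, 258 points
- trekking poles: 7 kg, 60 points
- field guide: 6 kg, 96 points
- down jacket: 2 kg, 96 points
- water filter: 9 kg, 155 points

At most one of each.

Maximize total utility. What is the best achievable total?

The ratio ordering already packs tightly: rain jacket + cook set + down jacket + water filter, 24 kg, 725.
The closest alternative, rain jacket + hammock + cook set + field guide + down jacket, reaches only 698.

725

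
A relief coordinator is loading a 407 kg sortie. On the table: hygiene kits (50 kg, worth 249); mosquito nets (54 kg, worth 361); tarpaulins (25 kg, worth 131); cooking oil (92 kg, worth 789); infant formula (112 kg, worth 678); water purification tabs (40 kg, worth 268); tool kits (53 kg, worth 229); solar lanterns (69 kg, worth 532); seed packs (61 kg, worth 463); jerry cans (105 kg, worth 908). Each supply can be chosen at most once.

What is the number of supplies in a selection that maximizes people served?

The maximum people served within 407 kg is 3184.
For example mosquito nets + tarpaulins + cooking oil + solar lanterns + seed packs + jerry cans achieves it, using 406 kg.
All optima have 6 supplies.

6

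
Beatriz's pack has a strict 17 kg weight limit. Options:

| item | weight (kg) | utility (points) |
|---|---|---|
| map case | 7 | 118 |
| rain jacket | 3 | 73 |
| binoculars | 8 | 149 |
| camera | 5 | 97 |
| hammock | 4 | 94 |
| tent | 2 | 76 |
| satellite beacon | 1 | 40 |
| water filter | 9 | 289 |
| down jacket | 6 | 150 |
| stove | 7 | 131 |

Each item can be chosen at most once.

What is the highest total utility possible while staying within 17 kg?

Greedy by ratio would take rain jacket + tent + satellite beacon + water filter: 15 kg used, total 478.
The 4 kg tied up in rain jacket and satellite beacon is better spent on down jacket — total rises to 515 (17 kg).
Next best is camera + tent + satellite beacon + water filter at 502 (17 kg) — short by 13.

515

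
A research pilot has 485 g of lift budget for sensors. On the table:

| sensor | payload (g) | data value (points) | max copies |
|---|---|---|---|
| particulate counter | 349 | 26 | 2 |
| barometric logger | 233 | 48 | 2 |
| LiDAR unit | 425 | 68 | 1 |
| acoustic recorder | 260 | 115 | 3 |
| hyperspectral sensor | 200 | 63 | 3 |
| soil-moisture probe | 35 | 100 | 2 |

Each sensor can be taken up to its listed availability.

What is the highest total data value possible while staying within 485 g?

326

By data value per g: soil-moisture probe 2.86, acoustic recorder 0.44, hyperspectral sensor 0.32 lead.
A density-first pass picks acoustic recorder + 2×soil-moisture probe — 315 at 330 g.
Replace acoustic recorder with 2×hyperspectral sensor: the trade gains 11 net, giving 326 at 470 g.
Every other selection either busts 485 g or exceeds an availability limit or fails to beat 326.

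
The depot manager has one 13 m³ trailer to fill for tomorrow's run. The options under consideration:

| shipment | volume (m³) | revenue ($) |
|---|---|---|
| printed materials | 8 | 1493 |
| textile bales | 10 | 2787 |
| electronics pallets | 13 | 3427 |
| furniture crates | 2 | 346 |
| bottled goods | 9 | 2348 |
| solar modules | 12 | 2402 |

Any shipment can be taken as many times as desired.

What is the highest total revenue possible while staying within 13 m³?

3427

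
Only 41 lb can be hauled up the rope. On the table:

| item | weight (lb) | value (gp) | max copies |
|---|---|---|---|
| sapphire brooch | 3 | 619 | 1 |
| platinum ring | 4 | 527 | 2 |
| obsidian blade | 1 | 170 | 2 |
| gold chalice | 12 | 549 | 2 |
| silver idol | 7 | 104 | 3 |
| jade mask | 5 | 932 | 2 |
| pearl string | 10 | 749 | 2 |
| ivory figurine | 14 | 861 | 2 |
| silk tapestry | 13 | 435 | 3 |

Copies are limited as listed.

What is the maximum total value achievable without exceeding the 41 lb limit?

The ratio heuristic lands on sapphire brooch + 2×platinum ring + 2×obsidian blade + silver idol + 2×jade mask + pearl string (4730) but leaves 1 lb idle.
Dropping 2×obsidian blade and silver idol frees 9 lb; slotting in pearl string (10 lb) lifts the total to 5035 at 41 lb.
Every other selection either busts 41 lb or exceeds an availability limit or fails to beat 5035.

5035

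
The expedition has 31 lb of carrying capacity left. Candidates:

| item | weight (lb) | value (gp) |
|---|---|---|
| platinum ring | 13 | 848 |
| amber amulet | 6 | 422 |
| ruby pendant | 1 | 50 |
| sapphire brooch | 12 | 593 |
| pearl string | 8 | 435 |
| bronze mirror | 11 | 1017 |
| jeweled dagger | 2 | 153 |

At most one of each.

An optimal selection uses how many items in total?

Optimal total is 2337.
For example platinum ring + amber amulet + ruby pendant + bronze mirror achieves it, using 31 lb.
Every optimal selection uses 4 items.

4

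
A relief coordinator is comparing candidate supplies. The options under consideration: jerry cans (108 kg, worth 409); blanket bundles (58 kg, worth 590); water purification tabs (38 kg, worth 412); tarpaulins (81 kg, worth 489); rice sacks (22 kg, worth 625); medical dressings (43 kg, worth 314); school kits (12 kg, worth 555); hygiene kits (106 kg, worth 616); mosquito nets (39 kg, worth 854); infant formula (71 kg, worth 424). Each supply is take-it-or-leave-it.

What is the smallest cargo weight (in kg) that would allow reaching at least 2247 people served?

Minimise kg subject to total people served ≥ 2247.
Taking water purification tabs + rice sacks + school kits + mosquito nets gives 2446 (≥ 2247) for 111 kg.
No combination under 111 kg hits 2247.

111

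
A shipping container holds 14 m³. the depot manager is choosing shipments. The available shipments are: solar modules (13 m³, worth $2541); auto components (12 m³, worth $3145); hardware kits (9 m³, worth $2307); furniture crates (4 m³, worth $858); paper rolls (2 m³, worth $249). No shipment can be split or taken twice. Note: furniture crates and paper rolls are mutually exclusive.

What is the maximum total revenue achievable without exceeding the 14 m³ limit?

The ratio ordering already packs tightly: auto components + paper rolls, 14 m³, 3394.
That's the maximum — no feasible swap from here does better than 3394.

3394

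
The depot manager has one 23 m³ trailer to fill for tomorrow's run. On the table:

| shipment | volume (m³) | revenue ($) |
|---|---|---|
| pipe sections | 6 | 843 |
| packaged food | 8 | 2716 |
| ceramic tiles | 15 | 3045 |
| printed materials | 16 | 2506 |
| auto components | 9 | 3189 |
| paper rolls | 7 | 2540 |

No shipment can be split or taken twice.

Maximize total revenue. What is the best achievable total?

The ratio heuristic lands on pipe sections + auto components + paper rolls (6572) but leaves 1 m³ idle.
Dropping paper rolls frees 7 m³; slotting in packaged food (8 m³) lifts the total to 6748 at 23 m³.
Next best is pipe sections + auto components + paper rolls at 6572 (22 m³) — short by 176.

6748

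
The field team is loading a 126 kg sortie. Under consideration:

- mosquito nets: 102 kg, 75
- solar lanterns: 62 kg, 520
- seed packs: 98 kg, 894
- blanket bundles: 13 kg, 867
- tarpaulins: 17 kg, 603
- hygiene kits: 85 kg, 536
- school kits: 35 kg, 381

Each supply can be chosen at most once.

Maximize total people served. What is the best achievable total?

2006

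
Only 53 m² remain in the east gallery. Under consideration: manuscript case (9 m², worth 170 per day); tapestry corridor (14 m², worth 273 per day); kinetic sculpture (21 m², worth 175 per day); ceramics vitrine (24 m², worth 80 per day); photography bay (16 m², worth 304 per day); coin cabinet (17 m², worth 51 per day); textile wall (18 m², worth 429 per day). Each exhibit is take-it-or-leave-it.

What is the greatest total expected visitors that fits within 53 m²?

1006

Taking tapestry corridor + photography bay + textile wall: 48 m² used, 1006 in expected visitors.
Next best is manuscript case + photography bay + textile wall at 903 (43 m²) — short by 103.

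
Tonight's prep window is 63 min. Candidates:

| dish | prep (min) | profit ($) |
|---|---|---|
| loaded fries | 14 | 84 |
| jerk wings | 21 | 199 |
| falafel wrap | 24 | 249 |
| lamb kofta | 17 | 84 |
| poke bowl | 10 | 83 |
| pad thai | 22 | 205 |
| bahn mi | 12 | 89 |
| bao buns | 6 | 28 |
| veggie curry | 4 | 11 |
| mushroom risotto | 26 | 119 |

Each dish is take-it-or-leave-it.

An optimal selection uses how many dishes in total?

4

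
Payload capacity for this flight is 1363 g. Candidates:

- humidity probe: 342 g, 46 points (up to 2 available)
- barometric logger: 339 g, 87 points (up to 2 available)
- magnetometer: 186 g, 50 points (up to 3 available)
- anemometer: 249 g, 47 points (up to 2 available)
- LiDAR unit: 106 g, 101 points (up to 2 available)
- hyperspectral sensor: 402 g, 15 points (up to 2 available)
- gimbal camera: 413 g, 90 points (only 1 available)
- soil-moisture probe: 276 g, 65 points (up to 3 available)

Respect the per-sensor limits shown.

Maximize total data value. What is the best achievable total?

Density check — LiDAR unit 0.95, magnetometer 0.27, barometric logger 0.26, soil-moisture probe 0.24 are the best per g.
Greedy by ratio would take barometric logger + 3×magnetometer + anemometer + 2×LiDAR unit: 1358 g used, total 486.
The 621 g tied up in 2×magnetometer and anemometer is better spent on barometric logger + soil-moisture probe — total rises to 491 (1352 g).
No other feasible combination exceeds 491.

491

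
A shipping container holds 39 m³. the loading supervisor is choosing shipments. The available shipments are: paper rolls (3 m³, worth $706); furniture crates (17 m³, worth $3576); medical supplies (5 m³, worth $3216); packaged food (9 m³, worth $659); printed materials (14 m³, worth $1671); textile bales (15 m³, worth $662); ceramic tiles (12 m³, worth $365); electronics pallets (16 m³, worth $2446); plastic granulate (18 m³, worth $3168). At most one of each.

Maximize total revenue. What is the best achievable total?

A density-first pass picks paper rolls + furniture crates + medical supplies + printed materials — 9169 at 39 m³.
Dropping paper rolls and printed materials frees 17 m³; slotting in electronics pallets (16 m³) lifts the total to 9238 at 38 m³.
No other feasible combination exceeds 9238.

9238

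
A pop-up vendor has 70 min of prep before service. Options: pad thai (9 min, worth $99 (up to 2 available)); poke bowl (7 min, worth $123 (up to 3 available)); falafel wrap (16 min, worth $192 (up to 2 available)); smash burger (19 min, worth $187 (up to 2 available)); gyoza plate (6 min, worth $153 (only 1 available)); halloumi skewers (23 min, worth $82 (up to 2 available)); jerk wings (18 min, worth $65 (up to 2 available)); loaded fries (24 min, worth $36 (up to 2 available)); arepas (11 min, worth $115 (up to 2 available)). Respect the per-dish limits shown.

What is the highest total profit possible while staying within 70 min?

Density check — gyoza plate 25.50, poke bowl 17.57, falafel wrap 12.00 are the best per min.
Filling by ratio: pad thai + 3×poke bowl + 2×falafel wrap + gyoza plate for 1005, with 2 min left unused.
The 9 min tied up in pad thai is better spent on arepas — total rises to 1021 (70 min).

1021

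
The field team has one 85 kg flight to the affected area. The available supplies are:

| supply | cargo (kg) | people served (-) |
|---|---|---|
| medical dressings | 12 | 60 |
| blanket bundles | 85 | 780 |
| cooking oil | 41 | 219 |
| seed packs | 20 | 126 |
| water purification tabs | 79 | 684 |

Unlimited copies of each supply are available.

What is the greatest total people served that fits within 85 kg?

The ratio ordering already packs tightly: blanket bundles, 85 kg, 780.

780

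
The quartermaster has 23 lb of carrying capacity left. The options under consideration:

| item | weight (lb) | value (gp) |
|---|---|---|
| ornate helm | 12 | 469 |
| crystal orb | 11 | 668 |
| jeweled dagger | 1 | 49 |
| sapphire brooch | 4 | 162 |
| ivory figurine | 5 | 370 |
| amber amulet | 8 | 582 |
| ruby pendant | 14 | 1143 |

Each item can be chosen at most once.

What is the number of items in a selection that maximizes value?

3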